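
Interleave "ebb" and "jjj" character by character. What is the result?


Interleaving "ebb" and "jjj":
  Position 0: 'e' from first, 'j' from second => "ej"
  Position 1: 'b' from first, 'j' from second => "bj"
  Position 2: 'b' from first, 'j' from second => "bj"
Result: ejbjbj

ejbjbj


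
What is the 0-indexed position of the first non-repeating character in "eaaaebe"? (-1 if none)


Input: eaaaebe
Character frequencies:
  'a': 3
  'b': 1
  'e': 3
Scanning left to right for freq == 1:
  Position 0 ('e'): freq=3, skip
  Position 1 ('a'): freq=3, skip
  Position 2 ('a'): freq=3, skip
  Position 3 ('a'): freq=3, skip
  Position 4 ('e'): freq=3, skip
  Position 5 ('b'): unique! => answer = 5

5


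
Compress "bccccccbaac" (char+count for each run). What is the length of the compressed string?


Input: bccccccbaac
Runs:
  'b' x 1 => "b1"
  'c' x 6 => "c6"
  'b' x 1 => "b1"
  'a' x 2 => "a2"
  'c' x 1 => "c1"
Compressed: "b1c6b1a2c1"
Compressed length: 10

10


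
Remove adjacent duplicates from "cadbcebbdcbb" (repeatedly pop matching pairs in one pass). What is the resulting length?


Input: cadbcebbdcbb
Stack-based adjacent duplicate removal:
  Read 'c': push. Stack: c
  Read 'a': push. Stack: ca
  Read 'd': push. Stack: cad
  Read 'b': push. Stack: cadb
  Read 'c': push. Stack: cadbc
  Read 'e': push. Stack: cadbce
  Read 'b': push. Stack: cadbceb
  Read 'b': matches stack top 'b' => pop. Stack: cadbce
  Read 'd': push. Stack: cadbced
  Read 'c': push. Stack: cadbcedc
  Read 'b': push. Stack: cadbcedcb
  Read 'b': matches stack top 'b' => pop. Stack: cadbcedc
Final stack: "cadbcedc" (length 8)

8


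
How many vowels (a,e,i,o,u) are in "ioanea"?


Input: ioanea
Checking each character:
  'i' at position 0: vowel (running total: 1)
  'o' at position 1: vowel (running total: 2)
  'a' at position 2: vowel (running total: 3)
  'n' at position 3: consonant
  'e' at position 4: vowel (running total: 4)
  'a' at position 5: vowel (running total: 5)
Total vowels: 5

5


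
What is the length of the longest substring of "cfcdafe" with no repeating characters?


Input: "cfcdafe"
Sliding window (track last position of each char):
  Position 0 ('c'): window [0,0] length 1 -- new best
  Position 1 ('f'): window [0,1] length 2 -- new best
  Position 2 ('c'): repeat (last at 0), move window start to 1
  Position 2 ('c'): window [1,2] length 2
  Position 3 ('d'): window [1,3] length 3 -- new best
  Position 4 ('a'): window [1,4] length 4 -- new best
  Position 5 ('f'): repeat (last at 1), move window start to 2
  Position 5 ('f'): window [2,5] length 4
  Position 6 ('e'): window [2,6] length 5 -- new best
Longest substring with no repeats: "cdafe" with length 5

5


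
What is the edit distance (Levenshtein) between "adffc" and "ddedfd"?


Computing edit distance: "adffc" -> "ddedfd"
DP table:
           d    d    e    d    f    d
      0    1    2    3    4    5    6
  a   1    1    2    3    4    5    6
  d   2    1    1    2    3    4    5
  f   3    2    2    2    3    3    4
  f   4    3    3    3    3    3    4
  c   5    4    4    4    4    4    4
Edit distance = dp[5][6] = 4

4


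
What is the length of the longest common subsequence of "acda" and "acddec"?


LCS of "acda" and "acddec"
DP table:
           a    c    d    d    e    c
      0    0    0    0    0    0    0
  a   0    1    1    1    1    1    1
  c   0    1    2    2    2    2    2
  d   0    1    2    3    3    3    3
  a   0    1    2    3    3    3    3
LCS length = dp[4][6] = 3

3


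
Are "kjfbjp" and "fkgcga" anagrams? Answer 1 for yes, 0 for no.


Strings: "kjfbjp", "fkgcga"
Sorted first:  bfjjkp
Sorted second: acfggk
Differ at position 0: 'b' vs 'a' => not anagrams

0


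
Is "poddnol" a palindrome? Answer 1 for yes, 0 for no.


Input: poddnol
Reversed: londdop
  Compare pos 0 ('p') with pos 6 ('l'): MISMATCH
  Compare pos 1 ('o') with pos 5 ('o'): match
  Compare pos 2 ('d') with pos 4 ('n'): MISMATCH
Result: not a palindrome

0


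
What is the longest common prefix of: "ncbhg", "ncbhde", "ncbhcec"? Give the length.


Words: ncbhg, ncbhde, ncbhcec
  Position 0: all 'n' => match
  Position 1: all 'c' => match
  Position 2: all 'b' => match
  Position 3: all 'h' => match
  Position 4: ('g', 'd', 'c') => mismatch, stop
LCP = "ncbh" (length 4)

4


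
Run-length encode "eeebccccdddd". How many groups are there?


Input: eeebccccdddd
Scanning for consecutive runs:
  Group 1: 'e' x 3 (positions 0-2)
  Group 2: 'b' x 1 (positions 3-3)
  Group 3: 'c' x 4 (positions 4-7)
  Group 4: 'd' x 4 (positions 8-11)
Total groups: 4

4


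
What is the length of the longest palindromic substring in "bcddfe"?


Input: "bcddfe"
Checking substrings for palindromes:
  [2:4] "dd" (len 2) => palindrome
Longest palindromic substring: "dd" with length 2

2


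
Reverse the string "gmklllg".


Input: gmklllg
Reading characters right to left:
  Position 6: 'g'
  Position 5: 'l'
  Position 4: 'l'
  Position 3: 'l'
  Position 2: 'k'
  Position 1: 'm'
  Position 0: 'g'
Reversed: glllkmg

glllkmg


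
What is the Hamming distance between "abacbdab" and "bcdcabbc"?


Comparing "abacbdab" and "bcdcabbc" position by position:
  Position 0: 'a' vs 'b' => differ
  Position 1: 'b' vs 'c' => differ
  Position 2: 'a' vs 'd' => differ
  Position 3: 'c' vs 'c' => same
  Position 4: 'b' vs 'a' => differ
  Position 5: 'd' vs 'b' => differ
  Position 6: 'a' vs 'b' => differ
  Position 7: 'b' vs 'c' => differ
Total differences (Hamming distance): 7

7


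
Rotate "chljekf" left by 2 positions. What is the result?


Input: "chljekf", rotate left by 2
First 2 characters: "ch"
Remaining characters: "ljekf"
Concatenate remaining + first: "ljekf" + "ch" = "ljekfch"

ljekfch


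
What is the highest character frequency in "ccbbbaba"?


Input: ccbbbaba
Character counts:
  'a': 2
  'b': 4
  'c': 2
Maximum frequency: 4

4


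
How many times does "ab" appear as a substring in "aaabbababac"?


Searching for "ab" in "aaabbababac"
Scanning each position:
  Position 0: "aa" => no
  Position 1: "aa" => no
  Position 2: "ab" => MATCH
  Position 3: "bb" => no
  Position 4: "ba" => no
  Position 5: "ab" => MATCH
  Position 6: "ba" => no
  Position 7: "ab" => MATCH
  Position 8: "ba" => no
  Position 9: "ac" => no
Total occurrences: 3

3


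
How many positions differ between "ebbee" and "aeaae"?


Comparing "ebbee" and "aeaae" position by position:
  Position 0: 'e' vs 'a' => DIFFER
  Position 1: 'b' vs 'e' => DIFFER
  Position 2: 'b' vs 'a' => DIFFER
  Position 3: 'e' vs 'a' => DIFFER
  Position 4: 'e' vs 'e' => same
Positions that differ: 4

4


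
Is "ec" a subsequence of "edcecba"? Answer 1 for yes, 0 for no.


Check if "ec" is a subsequence of "edcecba"
Greedy scan:
  Position 0 ('e'): matches sub[0] = 'e'
  Position 1 ('d'): no match needed
  Position 2 ('c'): matches sub[1] = 'c'
  Position 3 ('e'): no match needed
  Position 4 ('c'): no match needed
  Position 5 ('b'): no match needed
  Position 6 ('a'): no match needed
All 2 characters matched => is a subsequence

1


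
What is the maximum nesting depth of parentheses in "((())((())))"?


Input: "((())((())))"
Tracking depth:
  Position 0 '(': depth becomes 1
  Position 1 '(': depth becomes 2
  Position 2 '(': depth becomes 3
  Position 3 ')': depth becomes 2
  Position 4 ')': depth becomes 1
  Position 5 '(': depth becomes 2
  Position 6 '(': depth becomes 3
  Position 7 '(': depth becomes 4
  Position 8 ')': depth becomes 3
  Position 9 ')': depth becomes 2
  Position 10 ')': depth becomes 1
  Position 11 ')': depth becomes 0
Maximum depth reached: 4

4


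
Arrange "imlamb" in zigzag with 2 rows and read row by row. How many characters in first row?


Zigzag "imlamb" into 2 rows:
Placing characters:
  'i' => row 0
  'm' => row 1
  'l' => row 0
  'a' => row 1
  'm' => row 0
  'b' => row 1
Rows:
  Row 0: "ilm"
  Row 1: "mab"
First row length: 3

3


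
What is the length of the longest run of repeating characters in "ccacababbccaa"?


Input: "ccacababbccaa"
Scanning for longest run:
  Position 1 ('c'): continues run of 'c', length=2
  Position 2 ('a'): new char, reset run to 1
  Position 3 ('c'): new char, reset run to 1
  Position 4 ('a'): new char, reset run to 1
  Position 5 ('b'): new char, reset run to 1
  Position 6 ('a'): new char, reset run to 1
  Position 7 ('b'): new char, reset run to 1
  Position 8 ('b'): continues run of 'b', length=2
  Position 9 ('c'): new char, reset run to 1
  Position 10 ('c'): continues run of 'c', length=2
  Position 11 ('a'): new char, reset run to 1
  Position 12 ('a'): continues run of 'a', length=2
Longest run: 'c' with length 2

2


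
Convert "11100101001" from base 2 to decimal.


Input: "11100101001" in base 2
Positional expansion:
  Digit '1' (value 1) x 2^10 = 1024
  Digit '1' (value 1) x 2^9 = 512
  Digit '1' (value 1) x 2^8 = 256
  Digit '0' (value 0) x 2^7 = 0
  Digit '0' (value 0) x 2^6 = 0
  Digit '1' (value 1) x 2^5 = 32
  Digit '0' (value 0) x 2^4 = 0
  Digit '1' (value 1) x 2^3 = 8
  Digit '0' (value 0) x 2^2 = 0
  Digit '0' (value 0) x 2^1 = 0
  Digit '1' (value 1) x 2^0 = 1
Sum = 1833

1833


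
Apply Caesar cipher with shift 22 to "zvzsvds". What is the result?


Caesar cipher: shift "zvzsvds" by 22
  'z' (pos 25) + 22 = pos 21 = 'v'
  'v' (pos 21) + 22 = pos 17 = 'r'
  'z' (pos 25) + 22 = pos 21 = 'v'
  's' (pos 18) + 22 = pos 14 = 'o'
  'v' (pos 21) + 22 = pos 17 = 'r'
  'd' (pos 3) + 22 = pos 25 = 'z'
  's' (pos 18) + 22 = pos 14 = 'o'
Result: vrvorzo

vrvorzo


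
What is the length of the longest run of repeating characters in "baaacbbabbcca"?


Input: "baaacbbabbcca"
Scanning for longest run:
  Position 1 ('a'): new char, reset run to 1
  Position 2 ('a'): continues run of 'a', length=2
  Position 3 ('a'): continues run of 'a', length=3
  Position 4 ('c'): new char, reset run to 1
  Position 5 ('b'): new char, reset run to 1
  Position 6 ('b'): continues run of 'b', length=2
  Position 7 ('a'): new char, reset run to 1
  Position 8 ('b'): new char, reset run to 1
  Position 9 ('b'): continues run of 'b', length=2
  Position 10 ('c'): new char, reset run to 1
  Position 11 ('c'): continues run of 'c', length=2
  Position 12 ('a'): new char, reset run to 1
Longest run: 'a' with length 3

3


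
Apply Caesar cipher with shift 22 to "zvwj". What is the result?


Caesar cipher: shift "zvwj" by 22
  'z' (pos 25) + 22 = pos 21 = 'v'
  'v' (pos 21) + 22 = pos 17 = 'r'
  'w' (pos 22) + 22 = pos 18 = 's'
  'j' (pos 9) + 22 = pos 5 = 'f'
Result: vrsf

vrsf


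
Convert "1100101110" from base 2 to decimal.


Input: "1100101110" in base 2
Positional expansion:
  Digit '1' (value 1) x 2^9 = 512
  Digit '1' (value 1) x 2^8 = 256
  Digit '0' (value 0) x 2^7 = 0
  Digit '0' (value 0) x 2^6 = 0
  Digit '1' (value 1) x 2^5 = 32
  Digit '0' (value 0) x 2^4 = 0
  Digit '1' (value 1) x 2^3 = 8
  Digit '1' (value 1) x 2^2 = 4
  Digit '1' (value 1) x 2^1 = 2
  Digit '0' (value 0) x 2^0 = 0
Sum = 814

814


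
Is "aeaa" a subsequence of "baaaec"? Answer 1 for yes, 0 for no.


Check if "aeaa" is a subsequence of "baaaec"
Greedy scan:
  Position 0 ('b'): no match needed
  Position 1 ('a'): matches sub[0] = 'a'
  Position 2 ('a'): no match needed
  Position 3 ('a'): no match needed
  Position 4 ('e'): matches sub[1] = 'e'
  Position 5 ('c'): no match needed
Only matched 2/4 characters => not a subsequence

0


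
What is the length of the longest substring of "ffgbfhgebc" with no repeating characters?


Input: "ffgbfhgebc"
Sliding window (track last position of each char):
  Position 0 ('f'): window [0,0] length 1 -- new best
  Position 1 ('f'): repeat (last at 0), move window start to 1
  Position 1 ('f'): window [1,1] length 1
  Position 2 ('g'): window [1,2] length 2 -- new best
  Position 3 ('b'): window [1,3] length 3 -- new best
  Position 4 ('f'): repeat (last at 1), move window start to 2
  Position 4 ('f'): window [2,4] length 3
  Position 5 ('h'): window [2,5] length 4 -- new best
  Position 6 ('g'): repeat (last at 2), move window start to 3
  Position 6 ('g'): window [3,6] length 4
  Position 7 ('e'): window [3,7] length 5 -- new best
  Position 8 ('b'): repeat (last at 3), move window start to 4
  Position 8 ('b'): window [4,8] length 5
  Position 9 ('c'): window [4,9] length 6 -- new best
Longest substring with no repeats: "fhgebc" with length 6

6


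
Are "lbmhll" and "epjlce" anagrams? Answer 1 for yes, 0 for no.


Strings: "lbmhll", "epjlce"
Sorted first:  bhlllm
Sorted second: ceejlp
Differ at position 0: 'b' vs 'c' => not anagrams

0


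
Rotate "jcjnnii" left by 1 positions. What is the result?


Input: "jcjnnii", rotate left by 1
First 1 characters: "j"
Remaining characters: "cjnnii"
Concatenate remaining + first: "cjnnii" + "j" = "cjnniij"

cjnniij


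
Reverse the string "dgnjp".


Input: dgnjp
Reading characters right to left:
  Position 4: 'p'
  Position 3: 'j'
  Position 2: 'n'
  Position 1: 'g'
  Position 0: 'd'
Reversed: pjngd

pjngd


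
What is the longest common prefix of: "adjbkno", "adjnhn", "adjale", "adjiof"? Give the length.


Words: adjbkno, adjnhn, adjale, adjiof
  Position 0: all 'a' => match
  Position 1: all 'd' => match
  Position 2: all 'j' => match
  Position 3: ('b', 'n', 'a', 'i') => mismatch, stop
LCP = "adj" (length 3)

3


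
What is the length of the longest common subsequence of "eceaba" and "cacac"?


LCS of "eceaba" and "cacac"
DP table:
           c    a    c    a    c
      0    0    0    0    0    0
  e   0    0    0    0    0    0
  c   0    1    1    1    1    1
  e   0    1    1    1    1    1
  a   0    1    2    2    2    2
  b   0    1    2    2    2    2
  a   0    1    2    2    3    3
LCS length = dp[6][5] = 3

3


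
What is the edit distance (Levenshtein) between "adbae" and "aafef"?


Computing edit distance: "adbae" -> "aafef"
DP table:
           a    a    f    e    f
      0    1    2    3    4    5
  a   1    0    1    2    3    4
  d   2    1    1    2    3    4
  b   3    2    2    2    3    4
  a   4    3    2    3    3    4
  e   5    4    3    3    3    4
Edit distance = dp[5][5] = 4

4


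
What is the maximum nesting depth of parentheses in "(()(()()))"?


Input: "(()(()()))"
Tracking depth:
  Position 0 '(': depth becomes 1
  Position 1 '(': depth becomes 2
  Position 2 ')': depth becomes 1
  Position 3 '(': depth becomes 2
  Position 4 '(': depth becomes 3
  Position 5 ')': depth becomes 2
  Position 6 '(': depth becomes 3
  Position 7 ')': depth becomes 2
  Position 8 ')': depth becomes 1
  Position 9 ')': depth becomes 0
Maximum depth reached: 3

3


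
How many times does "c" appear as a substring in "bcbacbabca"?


Searching for "c" in "bcbacbabca"
Scanning each position:
  Position 0: "b" => no
  Position 1: "c" => MATCH
  Position 2: "b" => no
  Position 3: "a" => no
  Position 4: "c" => MATCH
  Position 5: "b" => no
  Position 6: "a" => no
  Position 7: "b" => no
  Position 8: "c" => MATCH
  Position 9: "a" => no
Total occurrences: 3

3


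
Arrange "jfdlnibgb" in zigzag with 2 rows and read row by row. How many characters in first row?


Zigzag "jfdlnibgb" into 2 rows:
Placing characters:
  'j' => row 0
  'f' => row 1
  'd' => row 0
  'l' => row 1
  'n' => row 0
  'i' => row 1
  'b' => row 0
  'g' => row 1
  'b' => row 0
Rows:
  Row 0: "jdnbb"
  Row 1: "flig"
First row length: 5

5


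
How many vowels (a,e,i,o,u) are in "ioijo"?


Input: ioijo
Checking each character:
  'i' at position 0: vowel (running total: 1)
  'o' at position 1: vowel (running total: 2)
  'i' at position 2: vowel (running total: 3)
  'j' at position 3: consonant
  'o' at position 4: vowel (running total: 4)
Total vowels: 4

4


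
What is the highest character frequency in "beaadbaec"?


Input: beaadbaec
Character counts:
  'a': 3
  'b': 2
  'c': 1
  'd': 1
  'e': 2
Maximum frequency: 3

3


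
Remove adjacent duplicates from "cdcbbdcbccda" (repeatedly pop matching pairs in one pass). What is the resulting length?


Input: cdcbbdcbccda
Stack-based adjacent duplicate removal:
  Read 'c': push. Stack: c
  Read 'd': push. Stack: cd
  Read 'c': push. Stack: cdc
  Read 'b': push. Stack: cdcb
  Read 'b': matches stack top 'b' => pop. Stack: cdc
  Read 'd': push. Stack: cdcd
  Read 'c': push. Stack: cdcdc
  Read 'b': push. Stack: cdcdcb
  Read 'c': push. Stack: cdcdcbc
  Read 'c': matches stack top 'c' => pop. Stack: cdcdcb
  Read 'd': push. Stack: cdcdcbd
  Read 'a': push. Stack: cdcdcbda
Final stack: "cdcdcbda" (length 8)

8


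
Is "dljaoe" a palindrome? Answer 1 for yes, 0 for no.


Input: dljaoe
Reversed: eoajld
  Compare pos 0 ('d') with pos 5 ('e'): MISMATCH
  Compare pos 1 ('l') with pos 4 ('o'): MISMATCH
  Compare pos 2 ('j') with pos 3 ('a'): MISMATCH
Result: not a palindrome

0


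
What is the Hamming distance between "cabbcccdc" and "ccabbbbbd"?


Comparing "cabbcccdc" and "ccabbbbbd" position by position:
  Position 0: 'c' vs 'c' => same
  Position 1: 'a' vs 'c' => differ
  Position 2: 'b' vs 'a' => differ
  Position 3: 'b' vs 'b' => same
  Position 4: 'c' vs 'b' => differ
  Position 5: 'c' vs 'b' => differ
  Position 6: 'c' vs 'b' => differ
  Position 7: 'd' vs 'b' => differ
  Position 8: 'c' vs 'd' => differ
Total differences (Hamming distance): 7

7


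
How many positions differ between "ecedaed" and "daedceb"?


Comparing "ecedaed" and "daedceb" position by position:
  Position 0: 'e' vs 'd' => DIFFER
  Position 1: 'c' vs 'a' => DIFFER
  Position 2: 'e' vs 'e' => same
  Position 3: 'd' vs 'd' => same
  Position 4: 'a' vs 'c' => DIFFER
  Position 5: 'e' vs 'e' => same
  Position 6: 'd' vs 'b' => DIFFER
Positions that differ: 4

4


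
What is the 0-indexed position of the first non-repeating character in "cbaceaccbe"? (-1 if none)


Input: cbaceaccbe
Character frequencies:
  'a': 2
  'b': 2
  'c': 4
  'e': 2
Scanning left to right for freq == 1:
  Position 0 ('c'): freq=4, skip
  Position 1 ('b'): freq=2, skip
  Position 2 ('a'): freq=2, skip
  Position 3 ('c'): freq=4, skip
  Position 4 ('e'): freq=2, skip
  Position 5 ('a'): freq=2, skip
  Position 6 ('c'): freq=4, skip
  Position 7 ('c'): freq=4, skip
  Position 8 ('b'): freq=2, skip
  Position 9 ('e'): freq=2, skip
  No unique character found => answer = -1

-1


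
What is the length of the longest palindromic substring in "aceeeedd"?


Input: "aceeeedd"
Checking substrings for palindromes:
  [2:6] "eeee" (len 4) => palindrome
  [2:5] "eee" (len 3) => palindrome
  [3:6] "eee" (len 3) => palindrome
  [2:4] "ee" (len 2) => palindrome
  [3:5] "ee" (len 2) => palindrome
  [4:6] "ee" (len 2) => palindrome
Longest palindromic substring: "eeee" with length 4

4


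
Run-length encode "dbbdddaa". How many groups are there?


Input: dbbdddaa
Scanning for consecutive runs:
  Group 1: 'd' x 1 (positions 0-0)
  Group 2: 'b' x 2 (positions 1-2)
  Group 3: 'd' x 3 (positions 3-5)
  Group 4: 'a' x 2 (positions 6-7)
Total groups: 4

4


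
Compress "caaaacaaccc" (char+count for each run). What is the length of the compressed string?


Input: caaaacaaccc
Runs:
  'c' x 1 => "c1"
  'a' x 4 => "a4"
  'c' x 1 => "c1"
  'a' x 2 => "a2"
  'c' x 3 => "c3"
Compressed: "c1a4c1a2c3"
Compressed length: 10

10


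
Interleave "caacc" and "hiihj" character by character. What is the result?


Interleaving "caacc" and "hiihj":
  Position 0: 'c' from first, 'h' from second => "ch"
  Position 1: 'a' from first, 'i' from second => "ai"
  Position 2: 'a' from first, 'i' from second => "ai"
  Position 3: 'c' from first, 'h' from second => "ch"
  Position 4: 'c' from first, 'j' from second => "cj"
Result: chaiaichcj

chaiaichcj


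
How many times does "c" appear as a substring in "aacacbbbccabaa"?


Searching for "c" in "aacacbbbccabaa"
Scanning each position:
  Position 0: "a" => no
  Position 1: "a" => no
  Position 2: "c" => MATCH
  Position 3: "a" => no
  Position 4: "c" => MATCH
  Position 5: "b" => no
  Position 6: "b" => no
  Position 7: "b" => no
  Position 8: "c" => MATCH
  Position 9: "c" => MATCH
  Position 10: "a" => no
  Position 11: "b" => no
  Position 12: "a" => no
  Position 13: "a" => no
Total occurrences: 4

4


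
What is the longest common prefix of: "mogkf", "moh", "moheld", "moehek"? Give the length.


Words: mogkf, moh, moheld, moehek
  Position 0: all 'm' => match
  Position 1: all 'o' => match
  Position 2: ('g', 'h', 'h', 'e') => mismatch, stop
LCP = "mo" (length 2)

2


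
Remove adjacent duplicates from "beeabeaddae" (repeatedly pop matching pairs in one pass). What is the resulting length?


Input: beeabeaddae
Stack-based adjacent duplicate removal:
  Read 'b': push. Stack: b
  Read 'e': push. Stack: be
  Read 'e': matches stack top 'e' => pop. Stack: b
  Read 'a': push. Stack: ba
  Read 'b': push. Stack: bab
  Read 'e': push. Stack: babe
  Read 'a': push. Stack: babea
  Read 'd': push. Stack: babead
  Read 'd': matches stack top 'd' => pop. Stack: babea
  Read 'a': matches stack top 'a' => pop. Stack: babe
  Read 'e': matches stack top 'e' => pop. Stack: bab
Final stack: "bab" (length 3)

3


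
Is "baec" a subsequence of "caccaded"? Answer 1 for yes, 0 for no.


Check if "baec" is a subsequence of "caccaded"
Greedy scan:
  Position 0 ('c'): no match needed
  Position 1 ('a'): no match needed
  Position 2 ('c'): no match needed
  Position 3 ('c'): no match needed
  Position 4 ('a'): no match needed
  Position 5 ('d'): no match needed
  Position 6 ('e'): no match needed
  Position 7 ('d'): no match needed
Only matched 0/4 characters => not a subsequence

0


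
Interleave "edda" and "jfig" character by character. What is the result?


Interleaving "edda" and "jfig":
  Position 0: 'e' from first, 'j' from second => "ej"
  Position 1: 'd' from first, 'f' from second => "df"
  Position 2: 'd' from first, 'i' from second => "di"
  Position 3: 'a' from first, 'g' from second => "ag"
Result: ejdfdiag

ejdfdiag


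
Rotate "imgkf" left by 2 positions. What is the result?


Input: "imgkf", rotate left by 2
First 2 characters: "im"
Remaining characters: "gkf"
Concatenate remaining + first: "gkf" + "im" = "gkfim"

gkfim


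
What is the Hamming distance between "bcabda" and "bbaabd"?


Comparing "bcabda" and "bbaabd" position by position:
  Position 0: 'b' vs 'b' => same
  Position 1: 'c' vs 'b' => differ
  Position 2: 'a' vs 'a' => same
  Position 3: 'b' vs 'a' => differ
  Position 4: 'd' vs 'b' => differ
  Position 5: 'a' vs 'd' => differ
Total differences (Hamming distance): 4

4


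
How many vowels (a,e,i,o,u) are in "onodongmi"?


Input: onodongmi
Checking each character:
  'o' at position 0: vowel (running total: 1)
  'n' at position 1: consonant
  'o' at position 2: vowel (running total: 2)
  'd' at position 3: consonant
  'o' at position 4: vowel (running total: 3)
  'n' at position 5: consonant
  'g' at position 6: consonant
  'm' at position 7: consonant
  'i' at position 8: vowel (running total: 4)
Total vowels: 4

4


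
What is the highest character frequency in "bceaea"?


Input: bceaea
Character counts:
  'a': 2
  'b': 1
  'c': 1
  'e': 2
Maximum frequency: 2

2


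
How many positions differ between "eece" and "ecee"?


Comparing "eece" and "ecee" position by position:
  Position 0: 'e' vs 'e' => same
  Position 1: 'e' vs 'c' => DIFFER
  Position 2: 'c' vs 'e' => DIFFER
  Position 3: 'e' vs 'e' => same
Positions that differ: 2

2


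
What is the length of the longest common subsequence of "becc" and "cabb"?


LCS of "becc" and "cabb"
DP table:
           c    a    b    b
      0    0    0    0    0
  b   0    0    0    1    1
  e   0    0    0    1    1
  c   0    1    1    1    1
  c   0    1    1    1    1
LCS length = dp[4][4] = 1

1


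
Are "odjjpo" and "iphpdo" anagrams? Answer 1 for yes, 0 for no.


Strings: "odjjpo", "iphpdo"
Sorted first:  djjoop
Sorted second: dhiopp
Differ at position 1: 'j' vs 'h' => not anagrams

0


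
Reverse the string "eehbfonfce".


Input: eehbfonfce
Reading characters right to left:
  Position 9: 'e'
  Position 8: 'c'
  Position 7: 'f'
  Position 6: 'n'
  Position 5: 'o'
  Position 4: 'f'
  Position 3: 'b'
  Position 2: 'h'
  Position 1: 'e'
  Position 0: 'e'
Reversed: ecfnofbhee

ecfnofbhee


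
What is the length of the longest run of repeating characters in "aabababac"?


Input: "aabababac"
Scanning for longest run:
  Position 1 ('a'): continues run of 'a', length=2
  Position 2 ('b'): new char, reset run to 1
  Position 3 ('a'): new char, reset run to 1
  Position 4 ('b'): new char, reset run to 1
  Position 5 ('a'): new char, reset run to 1
  Position 6 ('b'): new char, reset run to 1
  Position 7 ('a'): new char, reset run to 1
  Position 8 ('c'): new char, reset run to 1
Longest run: 'a' with length 2

2


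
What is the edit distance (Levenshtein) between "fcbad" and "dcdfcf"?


Computing edit distance: "fcbad" -> "dcdfcf"
DP table:
           d    c    d    f    c    f
      0    1    2    3    4    5    6
  f   1    1    2    3    3    4    5
  c   2    2    1    2    3    3    4
  b   3    3    2    2    3    4    4
  a   4    4    3    3    3    4    5
  d   5    4    4    3    4    4    5
Edit distance = dp[5][6] = 5

5


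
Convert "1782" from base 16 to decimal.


Input: "1782" in base 16
Positional expansion:
  Digit '1' (value 1) x 16^3 = 4096
  Digit '7' (value 7) x 16^2 = 1792
  Digit '8' (value 8) x 16^1 = 128
  Digit '2' (value 2) x 16^0 = 2
Sum = 6018

6018


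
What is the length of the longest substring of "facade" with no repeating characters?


Input: "facade"
Sliding window (track last position of each char):
  Position 0 ('f'): window [0,0] length 1 -- new best
  Position 1 ('a'): window [0,1] length 2 -- new best
  Position 2 ('c'): window [0,2] length 3 -- new best
  Position 3 ('a'): repeat (last at 1), move window start to 2
  Position 3 ('a'): window [2,3] length 2
  Position 4 ('d'): window [2,4] length 3
  Position 5 ('e'): window [2,5] length 4 -- new best
Longest substring with no repeats: "cade" with length 4

4


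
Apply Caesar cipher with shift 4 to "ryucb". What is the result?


Caesar cipher: shift "ryucb" by 4
  'r' (pos 17) + 4 = pos 21 = 'v'
  'y' (pos 24) + 4 = pos 2 = 'c'
  'u' (pos 20) + 4 = pos 24 = 'y'
  'c' (pos 2) + 4 = pos 6 = 'g'
  'b' (pos 1) + 4 = pos 5 = 'f'
Result: vcygf

vcygf


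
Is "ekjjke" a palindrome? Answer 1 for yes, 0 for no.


Input: ekjjke
Reversed: ekjjke
  Compare pos 0 ('e') with pos 5 ('e'): match
  Compare pos 1 ('k') with pos 4 ('k'): match
  Compare pos 2 ('j') with pos 3 ('j'): match
Result: palindrome

1


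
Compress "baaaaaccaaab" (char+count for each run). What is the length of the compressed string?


Input: baaaaaccaaab
Runs:
  'b' x 1 => "b1"
  'a' x 5 => "a5"
  'c' x 2 => "c2"
  'a' x 3 => "a3"
  'b' x 1 => "b1"
Compressed: "b1a5c2a3b1"
Compressed length: 10

10


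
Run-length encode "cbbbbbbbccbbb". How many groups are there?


Input: cbbbbbbbccbbb
Scanning for consecutive runs:
  Group 1: 'c' x 1 (positions 0-0)
  Group 2: 'b' x 7 (positions 1-7)
  Group 3: 'c' x 2 (positions 8-9)
  Group 4: 'b' x 3 (positions 10-12)
Total groups: 4

4


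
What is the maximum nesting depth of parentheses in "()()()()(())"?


Input: "()()()()(())"
Tracking depth:
  Position 0 '(': depth becomes 1
  Position 1 ')': depth becomes 0
  Position 2 '(': depth becomes 1
  Position 3 ')': depth becomes 0
  Position 4 '(': depth becomes 1
  Position 5 ')': depth becomes 0
  Position 6 '(': depth becomes 1
  Position 7 ')': depth becomes 0
  Position 8 '(': depth becomes 1
  Position 9 '(': depth becomes 2
  Position 10 ')': depth becomes 1
  Position 11 ')': depth becomes 0
Maximum depth reached: 2

2


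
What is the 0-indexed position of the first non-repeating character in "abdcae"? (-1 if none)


Input: abdcae
Character frequencies:
  'a': 2
  'b': 1
  'c': 1
  'd': 1
  'e': 1
Scanning left to right for freq == 1:
  Position 0 ('a'): freq=2, skip
  Position 1 ('b'): unique! => answer = 1

1


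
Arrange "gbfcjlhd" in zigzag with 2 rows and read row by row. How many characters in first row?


Zigzag "gbfcjlhd" into 2 rows:
Placing characters:
  'g' => row 0
  'b' => row 1
  'f' => row 0
  'c' => row 1
  'j' => row 0
  'l' => row 1
  'h' => row 0
  'd' => row 1
Rows:
  Row 0: "gfjh"
  Row 1: "bcld"
First row length: 4

4


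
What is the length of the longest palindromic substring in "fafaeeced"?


Input: "fafaeeced"
Checking substrings for palindromes:
  [0:3] "faf" (len 3) => palindrome
  [1:4] "afa" (len 3) => palindrome
  [5:8] "ece" (len 3) => palindrome
  [4:6] "ee" (len 2) => palindrome
Longest palindromic substring: "faf" with length 3

3


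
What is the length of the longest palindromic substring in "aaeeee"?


Input: "aaeeee"
Checking substrings for palindromes:
  [2:6] "eeee" (len 4) => palindrome
  [2:5] "eee" (len 3) => palindrome
  [3:6] "eee" (len 3) => palindrome
  [0:2] "aa" (len 2) => palindrome
  [2:4] "ee" (len 2) => palindrome
  [3:5] "ee" (len 2) => palindrome
Longest palindromic substring: "eeee" with length 4

4


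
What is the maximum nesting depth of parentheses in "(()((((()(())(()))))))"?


Input: "(()((((()(())(()))))))"
Tracking depth:
  Position 0 '(': depth becomes 1
  Position 1 '(': depth becomes 2
  Position 2 ')': depth becomes 1
  Position 3 '(': depth becomes 2
  Position 4 '(': depth becomes 3
  Position 5 '(': depth becomes 4
  Position 6 '(': depth becomes 5
  Position 7 '(': depth becomes 6
  Position 8 ')': depth becomes 5
  Position 9 '(': depth becomes 6
  Position 10 '(': depth becomes 7
  Position 11 ')': depth becomes 6
  Position 12 ')': depth becomes 5
  Position 13 '(': depth becomes 6
  Position 14 '(': depth becomes 7
  Position 15 ')': depth becomes 6
  Position 16 ')': depth becomes 5
  Position 17 ')': depth becomes 4
  Position 18 ')': depth becomes 3
  Position 19 ')': depth becomes 2
  Position 20 ')': depth becomes 1
  Position 21 ')': depth becomes 0
Maximum depth reached: 7

7


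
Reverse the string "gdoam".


Input: gdoam
Reading characters right to left:
  Position 4: 'm'
  Position 3: 'a'
  Position 2: 'o'
  Position 1: 'd'
  Position 0: 'g'
Reversed: maodg

maodg


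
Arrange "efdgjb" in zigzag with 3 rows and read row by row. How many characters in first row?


Zigzag "efdgjb" into 3 rows:
Placing characters:
  'e' => row 0
  'f' => row 1
  'd' => row 2
  'g' => row 1
  'j' => row 0
  'b' => row 1
Rows:
  Row 0: "ej"
  Row 1: "fgb"
  Row 2: "d"
First row length: 2

2


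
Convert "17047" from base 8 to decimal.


Input: "17047" in base 8
Positional expansion:
  Digit '1' (value 1) x 8^4 = 4096
  Digit '7' (value 7) x 8^3 = 3584
  Digit '0' (value 0) x 8^2 = 0
  Digit '4' (value 4) x 8^1 = 32
  Digit '7' (value 7) x 8^0 = 7
Sum = 7719

7719


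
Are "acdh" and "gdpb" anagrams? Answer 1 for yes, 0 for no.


Strings: "acdh", "gdpb"
Sorted first:  acdh
Sorted second: bdgp
Differ at position 0: 'a' vs 'b' => not anagrams

0


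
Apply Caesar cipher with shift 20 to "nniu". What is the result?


Caesar cipher: shift "nniu" by 20
  'n' (pos 13) + 20 = pos 7 = 'h'
  'n' (pos 13) + 20 = pos 7 = 'h'
  'i' (pos 8) + 20 = pos 2 = 'c'
  'u' (pos 20) + 20 = pos 14 = 'o'
Result: hhco

hhco


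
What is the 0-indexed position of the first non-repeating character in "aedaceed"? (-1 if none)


Input: aedaceed
Character frequencies:
  'a': 2
  'c': 1
  'd': 2
  'e': 3
Scanning left to right for freq == 1:
  Position 0 ('a'): freq=2, skip
  Position 1 ('e'): freq=3, skip
  Position 2 ('d'): freq=2, skip
  Position 3 ('a'): freq=2, skip
  Position 4 ('c'): unique! => answer = 4

4


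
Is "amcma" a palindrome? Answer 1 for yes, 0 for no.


Input: amcma
Reversed: amcma
  Compare pos 0 ('a') with pos 4 ('a'): match
  Compare pos 1 ('m') with pos 3 ('m'): match
Result: palindrome

1


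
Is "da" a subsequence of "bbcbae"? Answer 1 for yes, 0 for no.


Check if "da" is a subsequence of "bbcbae"
Greedy scan:
  Position 0 ('b'): no match needed
  Position 1 ('b'): no match needed
  Position 2 ('c'): no match needed
  Position 3 ('b'): no match needed
  Position 4 ('a'): no match needed
  Position 5 ('e'): no match needed
Only matched 0/2 characters => not a subsequence

0


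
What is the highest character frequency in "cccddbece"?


Input: cccddbece
Character counts:
  'b': 1
  'c': 4
  'd': 2
  'e': 2
Maximum frequency: 4

4


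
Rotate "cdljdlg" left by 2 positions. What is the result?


Input: "cdljdlg", rotate left by 2
First 2 characters: "cd"
Remaining characters: "ljdlg"
Concatenate remaining + first: "ljdlg" + "cd" = "ljdlgcd"

ljdlgcd


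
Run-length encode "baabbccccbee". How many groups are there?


Input: baabbccccbee
Scanning for consecutive runs:
  Group 1: 'b' x 1 (positions 0-0)
  Group 2: 'a' x 2 (positions 1-2)
  Group 3: 'b' x 2 (positions 3-4)
  Group 4: 'c' x 4 (positions 5-8)
  Group 5: 'b' x 1 (positions 9-9)
  Group 6: 'e' x 2 (positions 10-11)
Total groups: 6

6


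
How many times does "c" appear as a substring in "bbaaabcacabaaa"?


Searching for "c" in "bbaaabcacabaaa"
Scanning each position:
  Position 0: "b" => no
  Position 1: "b" => no
  Position 2: "a" => no
  Position 3: "a" => no
  Position 4: "a" => no
  Position 5: "b" => no
  Position 6: "c" => MATCH
  Position 7: "a" => no
  Position 8: "c" => MATCH
  Position 9: "a" => no
  Position 10: "b" => no
  Position 11: "a" => no
  Position 12: "a" => no
  Position 13: "a" => no
Total occurrences: 2

2


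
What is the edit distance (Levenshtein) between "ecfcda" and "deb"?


Computing edit distance: "ecfcda" -> "deb"
DP table:
           d    e    b
      0    1    2    3
  e   1    1    1    2
  c   2    2    2    2
  f   3    3    3    3
  c   4    4    4    4
  d   5    4    5    5
  a   6    5    5    6
Edit distance = dp[6][3] = 6

6


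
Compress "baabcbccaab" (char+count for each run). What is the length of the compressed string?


Input: baabcbccaab
Runs:
  'b' x 1 => "b1"
  'a' x 2 => "a2"
  'b' x 1 => "b1"
  'c' x 1 => "c1"
  'b' x 1 => "b1"
  'c' x 2 => "c2"
  'a' x 2 => "a2"
  'b' x 1 => "b1"
Compressed: "b1a2b1c1b1c2a2b1"
Compressed length: 16

16


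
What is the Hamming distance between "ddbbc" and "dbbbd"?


Comparing "ddbbc" and "dbbbd" position by position:
  Position 0: 'd' vs 'd' => same
  Position 1: 'd' vs 'b' => differ
  Position 2: 'b' vs 'b' => same
  Position 3: 'b' vs 'b' => same
  Position 4: 'c' vs 'd' => differ
Total differences (Hamming distance): 2

2


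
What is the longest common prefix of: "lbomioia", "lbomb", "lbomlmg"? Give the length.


Words: lbomioia, lbomb, lbomlmg
  Position 0: all 'l' => match
  Position 1: all 'b' => match
  Position 2: all 'o' => match
  Position 3: all 'm' => match
  Position 4: ('i', 'b', 'l') => mismatch, stop
LCP = "lbom" (length 4)

4


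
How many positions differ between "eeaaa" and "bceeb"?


Comparing "eeaaa" and "bceeb" position by position:
  Position 0: 'e' vs 'b' => DIFFER
  Position 1: 'e' vs 'c' => DIFFER
  Position 2: 'a' vs 'e' => DIFFER
  Position 3: 'a' vs 'e' => DIFFER
  Position 4: 'a' vs 'b' => DIFFER
Positions that differ: 5

5


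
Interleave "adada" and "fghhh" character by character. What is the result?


Interleaving "adada" and "fghhh":
  Position 0: 'a' from first, 'f' from second => "af"
  Position 1: 'd' from first, 'g' from second => "dg"
  Position 2: 'a' from first, 'h' from second => "ah"
  Position 3: 'd' from first, 'h' from second => "dh"
  Position 4: 'a' from first, 'h' from second => "ah"
Result: afdgahdhah

afdgahdhah


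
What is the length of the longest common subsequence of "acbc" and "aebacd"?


LCS of "acbc" and "aebacd"
DP table:
           a    e    b    a    c    d
      0    0    0    0    0    0    0
  a   0    1    1    1    1    1    1
  c   0    1    1    1    1    2    2
  b   0    1    1    2    2    2    2
  c   0    1    1    2    2    3    3
LCS length = dp[4][6] = 3

3


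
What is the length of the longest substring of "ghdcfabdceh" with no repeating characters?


Input: "ghdcfabdceh"
Sliding window (track last position of each char):
  Position 0 ('g'): window [0,0] length 1 -- new best
  Position 1 ('h'): window [0,1] length 2 -- new best
  Position 2 ('d'): window [0,2] length 3 -- new best
  Position 3 ('c'): window [0,3] length 4 -- new best
  Position 4 ('f'): window [0,4] length 5 -- new best
  Position 5 ('a'): window [0,5] length 6 -- new best
  Position 6 ('b'): window [0,6] length 7 -- new best
  Position 7 ('d'): repeat (last at 2), move window start to 3
  Position 7 ('d'): window [3,7] length 5
  Position 8 ('c'): repeat (last at 3), move window start to 4
  Position 8 ('c'): window [4,8] length 5
  Position 9 ('e'): window [4,9] length 6
  Position 10 ('h'): window [4,10] length 7
Longest substring with no repeats: "ghdcfab" with length 7

7


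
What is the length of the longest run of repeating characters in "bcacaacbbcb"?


Input: "bcacaacbbcb"
Scanning for longest run:
  Position 1 ('c'): new char, reset run to 1
  Position 2 ('a'): new char, reset run to 1
  Position 3 ('c'): new char, reset run to 1
  Position 4 ('a'): new char, reset run to 1
  Position 5 ('a'): continues run of 'a', length=2
  Position 6 ('c'): new char, reset run to 1
  Position 7 ('b'): new char, reset run to 1
  Position 8 ('b'): continues run of 'b', length=2
  Position 9 ('c'): new char, reset run to 1
  Position 10 ('b'): new char, reset run to 1
Longest run: 'a' with length 2

2


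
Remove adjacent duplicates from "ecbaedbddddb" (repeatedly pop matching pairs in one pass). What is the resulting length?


Input: ecbaedbddddb
Stack-based adjacent duplicate removal:
  Read 'e': push. Stack: e
  Read 'c': push. Stack: ec
  Read 'b': push. Stack: ecb
  Read 'a': push. Stack: ecba
  Read 'e': push. Stack: ecbae
  Read 'd': push. Stack: ecbaed
  Read 'b': push. Stack: ecbaedb
  Read 'd': push. Stack: ecbaedbd
  Read 'd': matches stack top 'd' => pop. Stack: ecbaedb
  Read 'd': push. Stack: ecbaedbd
  Read 'd': matches stack top 'd' => pop. Stack: ecbaedb
  Read 'b': matches stack top 'b' => pop. Stack: ecbaed
Final stack: "ecbaed" (length 6)

6


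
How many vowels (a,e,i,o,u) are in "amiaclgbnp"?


Input: amiaclgbnp
Checking each character:
  'a' at position 0: vowel (running total: 1)
  'm' at position 1: consonant
  'i' at position 2: vowel (running total: 2)
  'a' at position 3: vowel (running total: 3)
  'c' at position 4: consonant
  'l' at position 5: consonant
  'g' at position 6: consonant
  'b' at position 7: consonant
  'n' at position 8: consonant
  'p' at position 9: consonant
Total vowels: 3

3


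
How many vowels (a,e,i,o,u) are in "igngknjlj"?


Input: igngknjlj
Checking each character:
  'i' at position 0: vowel (running total: 1)
  'g' at position 1: consonant
  'n' at position 2: consonant
  'g' at position 3: consonant
  'k' at position 4: consonant
  'n' at position 5: consonant
  'j' at position 6: consonant
  'l' at position 7: consonant
  'j' at position 8: consonant
Total vowels: 1

1


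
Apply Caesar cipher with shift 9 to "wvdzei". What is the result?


Caesar cipher: shift "wvdzei" by 9
  'w' (pos 22) + 9 = pos 5 = 'f'
  'v' (pos 21) + 9 = pos 4 = 'e'
  'd' (pos 3) + 9 = pos 12 = 'm'
  'z' (pos 25) + 9 = pos 8 = 'i'
  'e' (pos 4) + 9 = pos 13 = 'n'
  'i' (pos 8) + 9 = pos 17 = 'r'
Result: feminr

feminr


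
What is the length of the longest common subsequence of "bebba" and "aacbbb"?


LCS of "bebba" and "aacbbb"
DP table:
           a    a    c    b    b    b
      0    0    0    0    0    0    0
  b   0    0    0    0    1    1    1
  e   0    0    0    0    1    1    1
  b   0    0    0    0    1    2    2
  b   0    0    0    0    1    2    3
  a   0    1    1    1    1    2    3
LCS length = dp[5][6] = 3

3


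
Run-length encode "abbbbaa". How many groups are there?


Input: abbbbaa
Scanning for consecutive runs:
  Group 1: 'a' x 1 (positions 0-0)
  Group 2: 'b' x 4 (positions 1-4)
  Group 3: 'a' x 2 (positions 5-6)
Total groups: 3

3
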